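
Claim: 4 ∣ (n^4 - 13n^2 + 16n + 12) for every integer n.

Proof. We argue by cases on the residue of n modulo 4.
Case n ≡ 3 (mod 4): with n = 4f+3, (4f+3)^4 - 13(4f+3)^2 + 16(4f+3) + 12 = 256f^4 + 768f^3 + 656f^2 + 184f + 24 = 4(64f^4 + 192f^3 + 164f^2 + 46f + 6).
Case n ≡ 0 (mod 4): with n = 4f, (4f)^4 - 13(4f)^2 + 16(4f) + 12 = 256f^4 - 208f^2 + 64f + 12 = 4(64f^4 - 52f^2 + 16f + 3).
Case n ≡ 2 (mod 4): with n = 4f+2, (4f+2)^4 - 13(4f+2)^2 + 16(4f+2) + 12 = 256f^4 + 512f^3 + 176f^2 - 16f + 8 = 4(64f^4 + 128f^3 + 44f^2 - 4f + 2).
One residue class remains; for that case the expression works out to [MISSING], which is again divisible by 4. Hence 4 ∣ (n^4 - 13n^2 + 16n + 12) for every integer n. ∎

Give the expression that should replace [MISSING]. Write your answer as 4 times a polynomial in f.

Only n ≡ 1 (mod 4) is unaccounted for. Put n = 4f+1:
(4f+1)^4 - 13(4f+1)^2 + 16(4f+1) + 12 expands to 256f^4 + 256f^3 - 112f^2 - 24f + 16,
and factoring out 4 leaves 4(64f^4 + 64f^3 - 28f^2 - 6f + 4).

4(64f^4 + 64f^3 - 28f^2 - 6f + 4)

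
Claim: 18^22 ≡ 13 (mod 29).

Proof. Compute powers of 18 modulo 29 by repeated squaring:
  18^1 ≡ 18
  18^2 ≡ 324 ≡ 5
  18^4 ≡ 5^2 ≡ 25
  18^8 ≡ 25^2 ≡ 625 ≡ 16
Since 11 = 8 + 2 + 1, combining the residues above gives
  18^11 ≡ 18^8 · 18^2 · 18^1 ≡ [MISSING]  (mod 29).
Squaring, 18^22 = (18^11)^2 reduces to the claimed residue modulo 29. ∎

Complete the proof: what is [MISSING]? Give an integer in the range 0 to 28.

18^8 · 18^2 · 18^1 ≡ 16 · 5 · 18 = 1440.
1440 mod 29 = 19, so 18^11 ≡ 19 (mod 29).

19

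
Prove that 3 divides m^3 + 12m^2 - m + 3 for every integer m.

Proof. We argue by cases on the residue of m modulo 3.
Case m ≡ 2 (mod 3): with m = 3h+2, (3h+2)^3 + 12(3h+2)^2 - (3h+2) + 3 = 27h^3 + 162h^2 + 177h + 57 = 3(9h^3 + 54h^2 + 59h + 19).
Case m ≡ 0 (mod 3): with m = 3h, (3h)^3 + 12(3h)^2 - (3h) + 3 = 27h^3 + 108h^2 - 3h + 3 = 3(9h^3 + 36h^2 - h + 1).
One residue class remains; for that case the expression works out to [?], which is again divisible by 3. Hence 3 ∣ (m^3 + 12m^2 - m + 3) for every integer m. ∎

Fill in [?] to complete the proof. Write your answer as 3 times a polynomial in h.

3(9h^3 + 45h^2 + 26h + 5)

The residues treated are {2, 0}, so the missing case is m ≡ 1 (mod 3); write m = 3h+1.
Then (3h+1)^3 + 12(3h+1)^2 - (3h+1) + 3 = 27h^3 + 135h^2 + 78h + 15 = 3(9h^3 + 45h^2 + 26h + 5).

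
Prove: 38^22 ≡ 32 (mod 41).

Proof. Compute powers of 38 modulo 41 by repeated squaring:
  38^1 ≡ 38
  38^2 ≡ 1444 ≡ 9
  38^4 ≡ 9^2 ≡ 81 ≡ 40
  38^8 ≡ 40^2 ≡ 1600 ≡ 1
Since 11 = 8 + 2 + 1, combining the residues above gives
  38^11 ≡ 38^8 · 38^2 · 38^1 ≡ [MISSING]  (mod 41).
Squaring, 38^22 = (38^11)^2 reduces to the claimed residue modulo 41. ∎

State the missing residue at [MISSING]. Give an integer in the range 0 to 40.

Multiply the listed residues: 1 · 9 · 38 = 9 → 342.
Reducing modulo 41: 342 = 8·41 + 14, so 38^11 ≡ 14.

14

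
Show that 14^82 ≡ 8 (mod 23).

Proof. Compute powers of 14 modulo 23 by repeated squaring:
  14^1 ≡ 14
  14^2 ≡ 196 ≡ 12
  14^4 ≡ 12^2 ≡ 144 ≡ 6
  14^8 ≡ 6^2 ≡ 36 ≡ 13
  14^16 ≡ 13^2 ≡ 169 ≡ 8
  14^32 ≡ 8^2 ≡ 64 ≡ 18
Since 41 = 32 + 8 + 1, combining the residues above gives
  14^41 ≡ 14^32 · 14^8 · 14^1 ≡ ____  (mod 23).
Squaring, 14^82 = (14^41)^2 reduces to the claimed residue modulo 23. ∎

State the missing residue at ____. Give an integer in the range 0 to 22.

Multiply the listed residues: 18 · 13 · 14 = 234 → 3276.
Reducing modulo 23: 3276 = 142·23 + 10, so 14^41 ≡ 10.

10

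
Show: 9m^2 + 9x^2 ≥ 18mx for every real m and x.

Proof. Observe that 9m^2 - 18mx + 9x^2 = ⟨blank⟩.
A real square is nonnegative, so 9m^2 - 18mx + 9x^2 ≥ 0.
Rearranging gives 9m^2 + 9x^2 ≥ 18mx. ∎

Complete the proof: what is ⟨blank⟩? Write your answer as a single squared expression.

9m^2 - 18mx + 9x^2 is a perfect-square trinomial: the outer terms are (3m)^2 and (3x)^2, and the cross term is -2·3m·3x.
So 9m^2 - 18mx + 9x^2 = (3m - 3x)^2 ≥ 0.

(3m - 3x)^2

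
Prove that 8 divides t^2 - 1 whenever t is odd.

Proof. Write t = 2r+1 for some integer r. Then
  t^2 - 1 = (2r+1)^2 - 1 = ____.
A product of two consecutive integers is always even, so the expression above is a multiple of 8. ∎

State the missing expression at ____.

4r(r + 1)

(2r+1)^2 - 1 = 4r^2 + 4r + 1 - 1 = 4r^2 + 4r = 4r(r+1).
Since r and r+1 are consecutive, r(r+1) is even, and 4·(even) is a multiple of 8.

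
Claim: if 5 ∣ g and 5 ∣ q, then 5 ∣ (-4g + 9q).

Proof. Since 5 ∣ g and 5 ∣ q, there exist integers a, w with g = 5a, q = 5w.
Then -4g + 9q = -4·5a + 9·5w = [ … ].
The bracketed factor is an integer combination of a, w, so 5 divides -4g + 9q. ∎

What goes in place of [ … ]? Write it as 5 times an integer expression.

Each term has a factor of 5: -4·5a + 9·5w = 5·(-4a + 9w).
Since -4a + 9w is an integer, 5 ∣ (-4g + 9q).

5(-4a + 9w)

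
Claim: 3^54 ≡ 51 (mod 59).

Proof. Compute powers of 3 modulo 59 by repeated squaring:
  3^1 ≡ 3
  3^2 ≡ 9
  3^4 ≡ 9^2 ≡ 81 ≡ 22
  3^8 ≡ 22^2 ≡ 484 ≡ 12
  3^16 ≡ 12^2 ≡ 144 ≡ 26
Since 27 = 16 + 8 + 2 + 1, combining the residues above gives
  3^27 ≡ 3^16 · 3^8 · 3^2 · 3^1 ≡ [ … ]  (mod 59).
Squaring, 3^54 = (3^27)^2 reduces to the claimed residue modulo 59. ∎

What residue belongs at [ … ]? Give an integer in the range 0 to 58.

46

3^16 · 3^8 · 3^2 · 3^1 ≡ 26 · 12 · 9 · 3 = 8424.
8424 mod 59 = 46, so 3^27 ≡ 46 (mod 59).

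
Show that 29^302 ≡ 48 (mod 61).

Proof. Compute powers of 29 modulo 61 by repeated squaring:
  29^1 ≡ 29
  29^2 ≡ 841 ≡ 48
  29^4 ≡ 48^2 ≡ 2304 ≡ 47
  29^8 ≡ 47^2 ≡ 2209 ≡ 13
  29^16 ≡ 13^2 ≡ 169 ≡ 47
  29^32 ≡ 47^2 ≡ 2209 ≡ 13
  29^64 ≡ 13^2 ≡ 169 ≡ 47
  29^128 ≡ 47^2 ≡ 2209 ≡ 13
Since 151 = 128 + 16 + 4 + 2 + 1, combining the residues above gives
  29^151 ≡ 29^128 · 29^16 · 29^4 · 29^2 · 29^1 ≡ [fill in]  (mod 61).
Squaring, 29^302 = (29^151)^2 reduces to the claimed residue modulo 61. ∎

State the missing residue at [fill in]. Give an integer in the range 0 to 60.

32

Multiply the listed residues: 13 · 47 · 47 · 48 · 29 = 611 → 28717 → 1378416 → 39974064.
Reducing modulo 61: 39974064 = 655312·61 + 32, so 29^151 ≡ 32.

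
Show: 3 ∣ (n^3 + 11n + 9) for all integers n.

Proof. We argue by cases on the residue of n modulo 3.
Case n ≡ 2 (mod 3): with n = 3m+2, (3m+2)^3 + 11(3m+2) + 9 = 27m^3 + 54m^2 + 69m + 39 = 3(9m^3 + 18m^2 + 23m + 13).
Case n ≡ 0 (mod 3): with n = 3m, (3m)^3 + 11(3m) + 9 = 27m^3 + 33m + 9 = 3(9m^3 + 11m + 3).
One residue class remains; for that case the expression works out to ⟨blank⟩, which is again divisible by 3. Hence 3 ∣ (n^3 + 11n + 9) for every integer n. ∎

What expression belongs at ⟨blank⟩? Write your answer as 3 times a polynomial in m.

The residues treated are {2, 0}, so the missing case is n ≡ 1 (mod 3); write n = 3m+1.
Then (3m+1)^3 + 11(3m+1) + 9 = 27m^3 + 27m^2 + 42m + 21 = 3(9m^3 + 9m^2 + 14m + 7).

3(9m^3 + 9m^2 + 14m + 7)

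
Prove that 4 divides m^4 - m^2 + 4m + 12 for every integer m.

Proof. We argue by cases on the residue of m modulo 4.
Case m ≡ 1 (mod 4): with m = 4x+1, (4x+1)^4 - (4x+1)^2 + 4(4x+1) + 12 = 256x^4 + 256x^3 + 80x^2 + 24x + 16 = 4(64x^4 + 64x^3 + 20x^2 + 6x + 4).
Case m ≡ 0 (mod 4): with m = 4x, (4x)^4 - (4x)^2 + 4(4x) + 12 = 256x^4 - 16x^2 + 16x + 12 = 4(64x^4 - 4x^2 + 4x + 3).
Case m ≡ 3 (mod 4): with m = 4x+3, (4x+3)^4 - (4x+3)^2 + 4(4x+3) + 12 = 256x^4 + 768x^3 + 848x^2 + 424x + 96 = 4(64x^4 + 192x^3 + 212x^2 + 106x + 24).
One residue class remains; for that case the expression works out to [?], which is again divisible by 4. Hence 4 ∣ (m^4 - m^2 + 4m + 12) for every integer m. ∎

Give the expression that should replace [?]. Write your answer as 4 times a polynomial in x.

Only m ≡ 2 (mod 4) is unaccounted for. Put m = 4x+2:
(4x+2)^4 - (4x+2)^2 + 4(4x+2) + 12 expands to 256x^4 + 512x^3 + 368x^2 + 128x + 32,
and factoring out 4 leaves 4(64x^4 + 128x^3 + 92x^2 + 32x + 8).

4(64x^4 + 128x^3 + 92x^2 + 32x + 8)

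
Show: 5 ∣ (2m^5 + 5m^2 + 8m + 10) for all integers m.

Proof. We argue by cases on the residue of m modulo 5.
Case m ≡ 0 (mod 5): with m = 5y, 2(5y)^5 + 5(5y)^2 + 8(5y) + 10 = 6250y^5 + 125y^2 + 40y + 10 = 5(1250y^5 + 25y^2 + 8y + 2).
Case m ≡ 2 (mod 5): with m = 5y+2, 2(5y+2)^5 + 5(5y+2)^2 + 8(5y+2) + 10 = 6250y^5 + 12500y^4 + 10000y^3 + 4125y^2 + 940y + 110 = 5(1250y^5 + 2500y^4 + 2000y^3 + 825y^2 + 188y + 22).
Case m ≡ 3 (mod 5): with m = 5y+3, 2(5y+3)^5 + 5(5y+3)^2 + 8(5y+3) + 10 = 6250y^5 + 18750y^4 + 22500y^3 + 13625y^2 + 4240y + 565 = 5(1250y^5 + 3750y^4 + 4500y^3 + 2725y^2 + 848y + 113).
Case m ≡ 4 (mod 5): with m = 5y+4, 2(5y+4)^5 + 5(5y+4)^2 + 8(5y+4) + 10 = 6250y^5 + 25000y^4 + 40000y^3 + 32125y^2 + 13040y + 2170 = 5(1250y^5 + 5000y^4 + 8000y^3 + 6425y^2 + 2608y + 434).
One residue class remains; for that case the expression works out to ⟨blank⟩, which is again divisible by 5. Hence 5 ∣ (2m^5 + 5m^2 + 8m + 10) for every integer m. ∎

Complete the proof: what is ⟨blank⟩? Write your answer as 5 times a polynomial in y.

The residues treated are {0, 2, 3, 4}, so the missing case is m ≡ 1 (mod 5); write m = 5y+1.
Then 2(5y+1)^5 + 5(5y+1)^2 + 8(5y+1) + 10 = 6250y^5 + 6250y^4 + 2500y^3 + 625y^2 + 140y + 25 = 5(1250y^5 + 1250y^4 + 500y^3 + 125y^2 + 28y + 5).

5(1250y^5 + 1250y^4 + 500y^3 + 125y^2 + 28y + 5)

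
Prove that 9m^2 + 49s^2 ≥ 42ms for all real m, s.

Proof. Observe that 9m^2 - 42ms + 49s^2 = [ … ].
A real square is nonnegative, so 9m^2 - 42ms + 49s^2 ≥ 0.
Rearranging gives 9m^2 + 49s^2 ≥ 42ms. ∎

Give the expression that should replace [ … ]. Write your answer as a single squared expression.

The leading and trailing coefficients are 3^2 and 7^2, and 42 = 2·3·7, so the trinomial is (3m - 7s)^2.
Hence 9m^2 - 42ms + 49s^2 ≥ 0.

(3m - 7s)^2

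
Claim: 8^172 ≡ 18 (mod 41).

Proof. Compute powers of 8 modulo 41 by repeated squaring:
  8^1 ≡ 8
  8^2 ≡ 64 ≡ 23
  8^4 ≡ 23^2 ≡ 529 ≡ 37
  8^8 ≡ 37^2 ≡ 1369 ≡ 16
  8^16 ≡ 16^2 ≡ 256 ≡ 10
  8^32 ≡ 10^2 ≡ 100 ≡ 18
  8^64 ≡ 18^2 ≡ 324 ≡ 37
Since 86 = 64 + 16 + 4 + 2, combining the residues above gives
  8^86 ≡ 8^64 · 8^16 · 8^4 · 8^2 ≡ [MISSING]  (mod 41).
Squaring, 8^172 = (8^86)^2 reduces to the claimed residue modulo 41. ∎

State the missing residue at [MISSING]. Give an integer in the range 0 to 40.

31

Multiply the listed residues: 37 · 10 · 37 · 23 = 370 → 13690 → 314870.
Reducing modulo 41: 314870 = 7679·41 + 31, so 8^86 ≡ 31.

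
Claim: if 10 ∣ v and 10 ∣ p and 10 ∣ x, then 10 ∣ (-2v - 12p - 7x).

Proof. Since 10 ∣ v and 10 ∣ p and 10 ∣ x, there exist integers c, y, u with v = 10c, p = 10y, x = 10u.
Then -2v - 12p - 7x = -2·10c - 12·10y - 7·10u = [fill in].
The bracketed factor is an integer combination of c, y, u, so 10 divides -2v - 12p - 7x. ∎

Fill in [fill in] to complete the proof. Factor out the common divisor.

Pull the common 10 out of every term: -2·10c - 12·10y - 7·10u = 10(-2c - 7u - 12y).
-2c - 7u - 12y is an integer, which exhibits the divisibility.

10(-2c - 7u - 12y)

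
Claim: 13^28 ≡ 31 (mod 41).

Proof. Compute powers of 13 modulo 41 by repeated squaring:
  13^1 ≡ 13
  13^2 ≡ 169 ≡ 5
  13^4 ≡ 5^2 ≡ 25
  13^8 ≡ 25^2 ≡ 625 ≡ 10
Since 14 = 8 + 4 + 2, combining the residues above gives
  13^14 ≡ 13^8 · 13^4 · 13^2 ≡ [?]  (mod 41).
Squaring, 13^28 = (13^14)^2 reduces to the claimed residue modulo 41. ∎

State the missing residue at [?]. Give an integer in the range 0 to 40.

20

Multiply the listed residues: 10 · 25 · 5 = 250 → 1250.
Reducing modulo 41: 1250 = 30·41 + 20, so 13^14 ≡ 20.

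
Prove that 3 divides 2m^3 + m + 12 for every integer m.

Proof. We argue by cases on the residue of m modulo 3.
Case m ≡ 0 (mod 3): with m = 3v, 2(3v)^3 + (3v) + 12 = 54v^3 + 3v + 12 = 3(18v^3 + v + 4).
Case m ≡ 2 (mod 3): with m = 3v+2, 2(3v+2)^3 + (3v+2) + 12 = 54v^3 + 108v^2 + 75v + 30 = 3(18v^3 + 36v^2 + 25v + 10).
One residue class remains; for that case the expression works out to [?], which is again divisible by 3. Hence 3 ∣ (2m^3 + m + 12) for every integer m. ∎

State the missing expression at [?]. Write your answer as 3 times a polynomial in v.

Only m ≡ 1 (mod 3) is unaccounted for. Put m = 3v+1:
2(3v+1)^3 + (3v+1) + 12 expands to 54v^3 + 54v^2 + 21v + 15,
and factoring out 3 leaves 3(18v^3 + 18v^2 + 7v + 5).

3(18v^3 + 18v^2 + 7v + 5)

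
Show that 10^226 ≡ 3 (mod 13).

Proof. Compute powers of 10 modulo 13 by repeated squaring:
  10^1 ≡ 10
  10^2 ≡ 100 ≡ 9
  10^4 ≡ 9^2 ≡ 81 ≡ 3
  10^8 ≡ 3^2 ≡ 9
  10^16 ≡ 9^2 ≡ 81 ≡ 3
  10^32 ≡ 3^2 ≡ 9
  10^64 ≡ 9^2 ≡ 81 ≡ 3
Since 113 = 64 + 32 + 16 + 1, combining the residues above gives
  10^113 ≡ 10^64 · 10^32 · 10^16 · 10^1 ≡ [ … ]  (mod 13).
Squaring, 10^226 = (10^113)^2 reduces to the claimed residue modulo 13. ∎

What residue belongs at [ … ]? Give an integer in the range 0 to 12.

10^64 · 10^32 · 10^16 · 10^1 ≡ 3 · 9 · 3 · 10 = 810.
810 mod 13 = 4, so 10^113 ≡ 4 (mod 13).

4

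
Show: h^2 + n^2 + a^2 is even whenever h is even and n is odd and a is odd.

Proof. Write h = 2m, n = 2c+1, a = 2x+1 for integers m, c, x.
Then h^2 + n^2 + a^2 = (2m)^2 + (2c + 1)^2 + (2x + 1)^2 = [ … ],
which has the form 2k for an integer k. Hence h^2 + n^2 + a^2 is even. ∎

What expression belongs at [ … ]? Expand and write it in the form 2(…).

2(2c^2 + 2c + 2m^2 + 2x^2 + 2x + 1)

Expanding: (2m)^2 + (2c + 1)^2 + (2x + 1)^2 = 4c^2 + 4c + 4m^2 + 4x^2 + 4x + 2.
Every term is even; pulling out the factor of 2 gives 2(2c^2 + 2c + 2m^2 + 2x^2 + 2x + 1).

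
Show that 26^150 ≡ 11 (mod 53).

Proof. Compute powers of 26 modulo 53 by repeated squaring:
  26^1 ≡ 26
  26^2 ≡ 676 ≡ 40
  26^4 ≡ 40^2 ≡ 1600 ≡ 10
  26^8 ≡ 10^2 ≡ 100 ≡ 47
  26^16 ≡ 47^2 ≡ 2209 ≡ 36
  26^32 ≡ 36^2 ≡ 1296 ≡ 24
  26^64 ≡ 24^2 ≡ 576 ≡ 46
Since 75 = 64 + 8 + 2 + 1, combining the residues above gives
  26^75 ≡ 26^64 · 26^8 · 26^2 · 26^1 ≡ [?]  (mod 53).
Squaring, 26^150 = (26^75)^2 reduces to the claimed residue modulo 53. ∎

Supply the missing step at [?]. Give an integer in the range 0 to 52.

26^64 · 26^8 · 26^2 · 26^1 ≡ 46 · 47 · 40 · 26 = 2248480.
2248480 mod 53 = 8, so 26^75 ≡ 8 (mod 53).

8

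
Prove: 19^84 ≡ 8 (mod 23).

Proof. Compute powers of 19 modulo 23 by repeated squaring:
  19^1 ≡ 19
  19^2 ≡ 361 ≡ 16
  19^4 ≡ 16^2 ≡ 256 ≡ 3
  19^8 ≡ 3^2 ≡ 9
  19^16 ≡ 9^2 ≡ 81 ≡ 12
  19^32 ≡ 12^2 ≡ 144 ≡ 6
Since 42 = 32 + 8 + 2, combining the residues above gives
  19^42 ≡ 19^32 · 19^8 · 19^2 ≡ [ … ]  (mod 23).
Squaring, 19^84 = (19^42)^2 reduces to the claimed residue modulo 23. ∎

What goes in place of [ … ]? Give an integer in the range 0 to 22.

19^32 · 19^8 · 19^2 ≡ 6 · 9 · 16 = 864.
864 mod 23 = 13, so 19^42 ≡ 13 (mod 23).

13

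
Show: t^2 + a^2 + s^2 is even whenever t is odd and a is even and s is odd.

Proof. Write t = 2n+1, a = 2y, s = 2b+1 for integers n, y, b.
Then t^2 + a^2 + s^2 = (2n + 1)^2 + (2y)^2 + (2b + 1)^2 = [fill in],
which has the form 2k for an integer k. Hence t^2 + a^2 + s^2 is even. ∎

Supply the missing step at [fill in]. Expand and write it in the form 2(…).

Expanding: (2n + 1)^2 + (2y)^2 + (2b + 1)^2 = 4b^2 + 4b + 4n^2 + 4n + 4y^2 + 2.
Every term is even; pulling out the factor of 2 gives 2(2b^2 + 2b + 2n^2 + 2n + 2y^2 + 1).

2(2b^2 + 2b + 2n^2 + 2n + 2y^2 + 1)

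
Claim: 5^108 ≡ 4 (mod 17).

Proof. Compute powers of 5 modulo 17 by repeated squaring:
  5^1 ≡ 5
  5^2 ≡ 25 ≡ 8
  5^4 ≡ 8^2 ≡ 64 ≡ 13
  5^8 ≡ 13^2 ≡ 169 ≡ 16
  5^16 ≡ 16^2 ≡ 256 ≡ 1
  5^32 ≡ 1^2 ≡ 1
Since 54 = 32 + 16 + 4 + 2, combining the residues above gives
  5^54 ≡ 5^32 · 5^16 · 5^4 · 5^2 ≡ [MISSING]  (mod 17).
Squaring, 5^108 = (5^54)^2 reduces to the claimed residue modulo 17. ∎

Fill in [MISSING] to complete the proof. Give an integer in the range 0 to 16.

Multiply the listed residues: 1 · 1 · 13 · 8 = 1 → 13 → 104.
Reducing modulo 17: 104 = 6·17 + 2, so 5^54 ≡ 2.

2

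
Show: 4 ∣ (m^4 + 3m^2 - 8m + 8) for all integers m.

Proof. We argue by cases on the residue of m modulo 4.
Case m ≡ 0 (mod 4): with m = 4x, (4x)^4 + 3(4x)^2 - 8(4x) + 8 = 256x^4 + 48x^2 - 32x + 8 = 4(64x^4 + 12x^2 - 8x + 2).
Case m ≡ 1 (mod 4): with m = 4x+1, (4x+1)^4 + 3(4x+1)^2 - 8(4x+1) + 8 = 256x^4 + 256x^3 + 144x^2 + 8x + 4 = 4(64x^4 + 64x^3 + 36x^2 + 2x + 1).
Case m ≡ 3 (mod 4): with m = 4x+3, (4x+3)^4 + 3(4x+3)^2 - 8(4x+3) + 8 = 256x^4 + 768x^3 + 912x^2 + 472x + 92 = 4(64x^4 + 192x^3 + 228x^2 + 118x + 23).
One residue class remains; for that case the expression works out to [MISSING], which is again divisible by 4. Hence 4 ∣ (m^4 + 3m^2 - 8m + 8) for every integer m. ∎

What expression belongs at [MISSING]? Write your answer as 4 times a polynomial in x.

4(64x^4 + 128x^3 + 108x^2 + 36x + 5)

The residues treated are {0, 1, 3}, so the missing case is m ≡ 2 (mod 4); write m = 4x+2.
Then (4x+2)^4 + 3(4x+2)^2 - 8(4x+2) + 8 = 256x^4 + 512x^3 + 432x^2 + 144x + 20 = 4(64x^4 + 128x^3 + 108x^2 + 36x + 5).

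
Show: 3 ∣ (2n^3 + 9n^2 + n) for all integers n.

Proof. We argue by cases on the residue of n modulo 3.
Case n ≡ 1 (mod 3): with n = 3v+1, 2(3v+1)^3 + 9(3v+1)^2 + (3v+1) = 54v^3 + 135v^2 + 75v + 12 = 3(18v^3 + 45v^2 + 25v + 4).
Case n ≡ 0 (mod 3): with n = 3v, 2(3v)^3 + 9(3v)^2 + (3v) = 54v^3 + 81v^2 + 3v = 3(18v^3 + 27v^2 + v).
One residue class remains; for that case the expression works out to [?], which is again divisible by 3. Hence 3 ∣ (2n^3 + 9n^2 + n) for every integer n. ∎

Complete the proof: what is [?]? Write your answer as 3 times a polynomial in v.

3(18v^3 + 63v^2 + 61v + 18)

Only n ≡ 2 (mod 3) is unaccounted for. Put n = 3v+2:
2(3v+2)^3 + 9(3v+2)^2 + (3v+2) expands to 54v^3 + 189v^2 + 183v + 54,
and factoring out 3 leaves 3(18v^3 + 63v^2 + 61v + 18).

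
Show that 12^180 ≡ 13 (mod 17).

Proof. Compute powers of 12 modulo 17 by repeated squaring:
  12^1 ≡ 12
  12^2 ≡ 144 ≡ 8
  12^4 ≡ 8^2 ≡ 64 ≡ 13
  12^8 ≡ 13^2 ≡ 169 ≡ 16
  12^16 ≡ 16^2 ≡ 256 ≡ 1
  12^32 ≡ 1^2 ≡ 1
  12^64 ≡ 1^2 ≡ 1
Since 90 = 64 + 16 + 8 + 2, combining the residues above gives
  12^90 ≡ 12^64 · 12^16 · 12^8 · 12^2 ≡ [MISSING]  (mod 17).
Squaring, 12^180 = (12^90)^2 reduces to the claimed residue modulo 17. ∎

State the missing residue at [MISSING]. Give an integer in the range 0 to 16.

Multiply the listed residues: 1 · 1 · 16 · 8 = 1 → 16 → 128.
Reducing modulo 17: 128 = 7·17 + 9, so 12^90 ≡ 9.

9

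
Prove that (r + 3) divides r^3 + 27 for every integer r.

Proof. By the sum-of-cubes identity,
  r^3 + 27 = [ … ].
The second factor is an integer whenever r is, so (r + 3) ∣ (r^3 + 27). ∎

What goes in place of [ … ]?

a^3 + b^3 = (a + b)(a^2 - ab + b^2). With a = r, b = 3:
r^3 + 27 = (r + 3)(r^2 - 3r + 9).

(r + 3)(r^2 - 3r + 9)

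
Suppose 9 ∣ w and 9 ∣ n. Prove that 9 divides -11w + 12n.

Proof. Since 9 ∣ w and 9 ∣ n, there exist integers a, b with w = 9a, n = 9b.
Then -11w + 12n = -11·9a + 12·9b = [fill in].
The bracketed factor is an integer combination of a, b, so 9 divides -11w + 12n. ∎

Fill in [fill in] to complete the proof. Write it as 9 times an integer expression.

Pull the common 9 out of every term: -11·9a + 12·9b = 9(-11a + 12b).
-11a + 12b is an integer, which exhibits the divisibility.

9(-11a + 12b)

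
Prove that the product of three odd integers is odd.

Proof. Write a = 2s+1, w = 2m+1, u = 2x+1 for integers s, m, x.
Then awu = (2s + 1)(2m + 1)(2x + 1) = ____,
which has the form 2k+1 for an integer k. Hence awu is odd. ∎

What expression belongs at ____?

Expanding: (2s + 1)(2m + 1)(2x + 1) = 8msx + 4ms + 4mx + 2m + 4sx + 2s + 2x + 1.
Every term except the constant is even, so this is 2(4msx + 2ms + 2mx + m + 2sx + s + x) + 1,
and 4msx + 2ms + 2mx + m + 2sx + s + x ∈ ℤ gives the required form.

2(4msx + 2ms + 2mx + m + 2sx + s + x) + 1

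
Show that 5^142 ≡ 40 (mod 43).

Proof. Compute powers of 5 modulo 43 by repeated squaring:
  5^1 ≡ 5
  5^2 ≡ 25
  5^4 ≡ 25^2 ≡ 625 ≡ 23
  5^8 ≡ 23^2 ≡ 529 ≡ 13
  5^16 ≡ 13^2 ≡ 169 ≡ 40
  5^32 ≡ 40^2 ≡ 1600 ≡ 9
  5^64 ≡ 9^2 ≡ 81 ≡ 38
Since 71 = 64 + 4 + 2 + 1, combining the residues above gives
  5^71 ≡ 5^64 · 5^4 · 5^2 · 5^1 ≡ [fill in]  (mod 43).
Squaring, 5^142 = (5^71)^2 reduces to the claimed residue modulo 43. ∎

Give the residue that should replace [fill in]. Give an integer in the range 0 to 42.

30

5^64 · 5^4 · 5^2 · 5^1 ≡ 38 · 23 · 25 · 5 = 109250.
109250 mod 43 = 30, so 5^71 ≡ 30 (mod 43).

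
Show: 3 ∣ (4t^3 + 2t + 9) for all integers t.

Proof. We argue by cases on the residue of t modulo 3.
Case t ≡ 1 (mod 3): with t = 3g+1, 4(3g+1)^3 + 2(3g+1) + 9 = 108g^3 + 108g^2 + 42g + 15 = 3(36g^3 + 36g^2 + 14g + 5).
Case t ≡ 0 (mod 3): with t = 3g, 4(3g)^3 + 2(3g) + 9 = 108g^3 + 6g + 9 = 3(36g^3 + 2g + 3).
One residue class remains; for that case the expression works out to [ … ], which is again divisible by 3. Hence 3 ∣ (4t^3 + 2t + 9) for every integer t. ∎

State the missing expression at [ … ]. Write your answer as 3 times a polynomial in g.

3(36g^3 + 72g^2 + 50g + 15)

Only t ≡ 2 (mod 3) is unaccounted for. Put t = 3g+2:
4(3g+2)^3 + 2(3g+2) + 9 expands to 108g^3 + 216g^2 + 150g + 45,
and factoring out 3 leaves 3(36g^3 + 72g^2 + 50g + 15).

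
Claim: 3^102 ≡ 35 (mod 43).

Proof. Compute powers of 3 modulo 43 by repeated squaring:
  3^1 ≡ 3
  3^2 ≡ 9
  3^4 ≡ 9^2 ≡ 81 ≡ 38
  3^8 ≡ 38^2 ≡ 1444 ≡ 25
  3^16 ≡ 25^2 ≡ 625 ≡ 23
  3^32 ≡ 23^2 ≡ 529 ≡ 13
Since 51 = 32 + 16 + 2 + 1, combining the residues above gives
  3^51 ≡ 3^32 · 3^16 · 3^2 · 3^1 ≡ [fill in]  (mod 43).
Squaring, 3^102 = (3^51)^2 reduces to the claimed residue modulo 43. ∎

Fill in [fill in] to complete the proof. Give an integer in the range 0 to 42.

32

3^32 · 3^16 · 3^2 · 3^1 ≡ 13 · 23 · 9 · 3 = 8073.
8073 mod 43 = 32, so 3^51 ≡ 32 (mod 43).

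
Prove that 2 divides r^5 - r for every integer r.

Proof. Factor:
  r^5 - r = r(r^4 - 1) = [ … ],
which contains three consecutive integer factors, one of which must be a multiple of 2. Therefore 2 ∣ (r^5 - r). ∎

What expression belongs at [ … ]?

r^4 - 1 = (r^2 - 1)(r^2 + 1), and r^2 - 1 = (r-1)(r+1).
So r(r^4 - 1) = (r - 1)r(r + 1)(r^2 + 1).

(r - 1)r(r + 1)(r^2 + 1)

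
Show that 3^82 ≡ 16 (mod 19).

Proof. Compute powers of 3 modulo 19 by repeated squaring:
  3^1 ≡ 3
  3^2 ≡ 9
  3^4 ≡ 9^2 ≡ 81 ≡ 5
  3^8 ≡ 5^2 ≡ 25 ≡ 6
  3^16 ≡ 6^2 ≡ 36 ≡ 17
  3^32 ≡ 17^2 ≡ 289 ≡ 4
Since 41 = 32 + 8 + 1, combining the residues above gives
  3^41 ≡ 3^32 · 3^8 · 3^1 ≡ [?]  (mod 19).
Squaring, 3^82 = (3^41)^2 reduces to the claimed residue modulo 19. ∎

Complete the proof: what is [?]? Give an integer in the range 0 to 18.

Multiply the listed residues: 4 · 6 · 3 = 24 → 72.
Reducing modulo 19: 72 = 3·19 + 15, so 3^41 ≡ 15.

15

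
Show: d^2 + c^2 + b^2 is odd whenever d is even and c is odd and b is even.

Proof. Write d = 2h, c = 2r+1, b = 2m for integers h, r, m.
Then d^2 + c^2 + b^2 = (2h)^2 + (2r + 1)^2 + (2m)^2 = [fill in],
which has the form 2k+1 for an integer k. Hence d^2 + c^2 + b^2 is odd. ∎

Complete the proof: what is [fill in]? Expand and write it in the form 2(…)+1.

2(2h^2 + 2m^2 + 2r^2 + 2r) + 1

(2h)^2 + (2r + 1)^2 + (2m)^2 = 4h^2 + 4m^2 + 4r^2 + 4r + 1
= 2(2h^2 + 2m^2 + 2r^2 + 2r) + 1.
Since 2h^2 + 2m^2 + 2r^2 + 2r is an integer, the sum of squares is of the form 2k+1 for an integer k.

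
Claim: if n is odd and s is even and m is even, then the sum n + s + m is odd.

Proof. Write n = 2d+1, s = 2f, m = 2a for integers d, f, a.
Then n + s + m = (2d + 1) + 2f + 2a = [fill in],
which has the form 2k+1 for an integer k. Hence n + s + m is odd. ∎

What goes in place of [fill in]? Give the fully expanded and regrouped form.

(2d + 1) + 2f + 2a = 2a + 2d + 2f + 1
= 2(a + d + f) + 1.
Since a + d + f is an integer, the sum is of the form 2k+1 for an integer k.

2(a + d + f) + 1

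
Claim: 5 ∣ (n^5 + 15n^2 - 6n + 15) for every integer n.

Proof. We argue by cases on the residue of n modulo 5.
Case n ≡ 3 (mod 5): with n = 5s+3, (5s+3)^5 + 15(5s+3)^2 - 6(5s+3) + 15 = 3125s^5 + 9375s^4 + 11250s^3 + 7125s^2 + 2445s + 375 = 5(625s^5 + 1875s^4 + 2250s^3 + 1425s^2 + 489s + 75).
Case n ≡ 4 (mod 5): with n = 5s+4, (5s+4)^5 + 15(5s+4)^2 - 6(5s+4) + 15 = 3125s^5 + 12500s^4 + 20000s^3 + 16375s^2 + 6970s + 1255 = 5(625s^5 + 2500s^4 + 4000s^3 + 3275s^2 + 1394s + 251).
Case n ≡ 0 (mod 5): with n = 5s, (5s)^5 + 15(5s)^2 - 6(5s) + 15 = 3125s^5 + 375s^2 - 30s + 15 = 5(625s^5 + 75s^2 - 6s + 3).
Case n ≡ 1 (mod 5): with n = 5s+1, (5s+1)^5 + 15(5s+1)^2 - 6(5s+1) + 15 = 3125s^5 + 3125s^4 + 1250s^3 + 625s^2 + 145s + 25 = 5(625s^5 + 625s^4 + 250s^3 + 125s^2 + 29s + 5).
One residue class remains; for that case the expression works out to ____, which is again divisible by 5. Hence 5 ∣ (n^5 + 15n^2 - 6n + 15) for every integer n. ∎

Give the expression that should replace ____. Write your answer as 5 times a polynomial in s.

5(625s^5 + 1250s^4 + 1000s^3 + 475s^2 + 134s + 19)

Only n ≡ 2 (mod 5) is unaccounted for. Put n = 5s+2:
(5s+2)^5 + 15(5s+2)^2 - 6(5s+2) + 15 expands to 3125s^5 + 6250s^4 + 5000s^3 + 2375s^2 + 670s + 95,
and factoring out 5 leaves 5(625s^5 + 1250s^4 + 1000s^3 + 475s^2 + 134s + 19).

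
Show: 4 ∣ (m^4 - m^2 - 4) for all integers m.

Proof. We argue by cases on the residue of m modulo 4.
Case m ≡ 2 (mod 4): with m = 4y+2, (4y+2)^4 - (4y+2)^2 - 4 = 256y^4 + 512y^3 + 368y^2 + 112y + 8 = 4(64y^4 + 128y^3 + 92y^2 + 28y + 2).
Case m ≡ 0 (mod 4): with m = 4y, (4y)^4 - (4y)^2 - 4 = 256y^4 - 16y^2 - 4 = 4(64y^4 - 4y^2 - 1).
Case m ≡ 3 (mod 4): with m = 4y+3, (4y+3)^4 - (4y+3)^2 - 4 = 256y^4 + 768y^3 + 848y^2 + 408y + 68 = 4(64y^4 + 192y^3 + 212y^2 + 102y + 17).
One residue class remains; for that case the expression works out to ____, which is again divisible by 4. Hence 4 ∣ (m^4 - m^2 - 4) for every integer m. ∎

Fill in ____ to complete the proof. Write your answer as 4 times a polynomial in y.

The residues treated are {2, 0, 3}, so the missing case is m ≡ 1 (mod 4); write m = 4y+1.
Then (4y+1)^4 - (4y+1)^2 - 4 = 256y^4 + 256y^3 + 80y^2 + 8y - 4 = 4(64y^4 + 64y^3 + 20y^2 + 2y - 1).

4(64y^4 + 64y^3 + 20y^2 + 2y - 1)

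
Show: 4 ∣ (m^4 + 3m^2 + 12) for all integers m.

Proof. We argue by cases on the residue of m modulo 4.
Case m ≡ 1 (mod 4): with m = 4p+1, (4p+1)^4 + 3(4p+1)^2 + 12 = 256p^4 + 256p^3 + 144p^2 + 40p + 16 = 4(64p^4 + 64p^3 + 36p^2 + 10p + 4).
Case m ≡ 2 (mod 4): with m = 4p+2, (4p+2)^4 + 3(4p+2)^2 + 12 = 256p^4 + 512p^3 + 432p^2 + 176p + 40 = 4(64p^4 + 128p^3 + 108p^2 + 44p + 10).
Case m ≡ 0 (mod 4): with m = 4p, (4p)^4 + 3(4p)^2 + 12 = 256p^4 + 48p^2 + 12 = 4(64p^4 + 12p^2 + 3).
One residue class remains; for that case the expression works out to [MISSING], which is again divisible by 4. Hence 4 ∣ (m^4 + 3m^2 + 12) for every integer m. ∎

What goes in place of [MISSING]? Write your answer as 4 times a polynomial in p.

4(64p^4 + 192p^3 + 228p^2 + 126p + 30)

Only m ≡ 3 (mod 4) is unaccounted for. Put m = 4p+3:
(4p+3)^4 + 3(4p+3)^2 + 12 expands to 256p^4 + 768p^3 + 912p^2 + 504p + 120,
and factoring out 4 leaves 4(64p^4 + 192p^3 + 228p^2 + 126p + 30).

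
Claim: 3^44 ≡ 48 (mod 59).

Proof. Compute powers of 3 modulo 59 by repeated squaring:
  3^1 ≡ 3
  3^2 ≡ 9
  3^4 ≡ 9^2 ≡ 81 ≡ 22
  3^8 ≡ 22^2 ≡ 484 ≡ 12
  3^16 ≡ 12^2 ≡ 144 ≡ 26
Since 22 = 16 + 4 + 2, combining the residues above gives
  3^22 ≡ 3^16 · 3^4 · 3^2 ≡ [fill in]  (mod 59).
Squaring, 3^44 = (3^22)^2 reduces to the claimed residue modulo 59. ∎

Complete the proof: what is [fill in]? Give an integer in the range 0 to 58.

Multiply the listed residues: 26 · 22 · 9 = 572 → 5148.
Reducing modulo 59: 5148 = 87·59 + 15, so 3^22 ≡ 15.

15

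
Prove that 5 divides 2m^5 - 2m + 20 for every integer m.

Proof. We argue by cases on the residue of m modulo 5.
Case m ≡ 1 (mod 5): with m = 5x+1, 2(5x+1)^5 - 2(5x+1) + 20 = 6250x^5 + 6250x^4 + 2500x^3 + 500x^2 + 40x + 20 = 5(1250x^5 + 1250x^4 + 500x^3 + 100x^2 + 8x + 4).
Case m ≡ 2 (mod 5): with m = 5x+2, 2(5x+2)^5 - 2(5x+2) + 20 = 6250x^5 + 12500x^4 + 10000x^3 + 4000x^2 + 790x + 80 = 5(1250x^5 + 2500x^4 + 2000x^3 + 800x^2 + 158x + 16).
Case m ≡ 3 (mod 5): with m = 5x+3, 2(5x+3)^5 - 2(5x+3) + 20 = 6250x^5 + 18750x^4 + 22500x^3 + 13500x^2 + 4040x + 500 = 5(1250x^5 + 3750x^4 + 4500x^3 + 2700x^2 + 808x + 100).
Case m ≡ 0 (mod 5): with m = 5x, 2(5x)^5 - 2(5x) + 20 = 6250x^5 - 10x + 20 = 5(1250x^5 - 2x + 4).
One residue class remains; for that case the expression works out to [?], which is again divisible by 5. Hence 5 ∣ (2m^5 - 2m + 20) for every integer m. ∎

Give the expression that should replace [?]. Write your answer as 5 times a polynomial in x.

Only m ≡ 4 (mod 5) is unaccounted for. Put m = 5x+4:
2(5x+4)^5 - 2(5x+4) + 20 expands to 6250x^5 + 25000x^4 + 40000x^3 + 32000x^2 + 12790x + 2060,
and factoring out 5 leaves 5(1250x^5 + 5000x^4 + 8000x^3 + 6400x^2 + 2558x + 412).

5(1250x^5 + 5000x^4 + 8000x^3 + 6400x^2 + 2558x + 412)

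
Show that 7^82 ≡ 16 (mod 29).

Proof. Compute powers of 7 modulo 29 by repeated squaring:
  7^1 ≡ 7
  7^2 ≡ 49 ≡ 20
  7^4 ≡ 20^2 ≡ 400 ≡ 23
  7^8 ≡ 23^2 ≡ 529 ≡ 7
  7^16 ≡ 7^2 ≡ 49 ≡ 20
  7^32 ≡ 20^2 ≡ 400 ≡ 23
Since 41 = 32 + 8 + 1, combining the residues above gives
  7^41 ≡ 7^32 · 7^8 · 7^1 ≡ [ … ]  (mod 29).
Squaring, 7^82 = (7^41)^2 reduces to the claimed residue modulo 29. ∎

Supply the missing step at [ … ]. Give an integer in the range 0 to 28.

25

Multiply the listed residues: 23 · 7 · 7 = 161 → 1127.
Reducing modulo 29: 1127 = 38·29 + 25, so 7^41 ≡ 25.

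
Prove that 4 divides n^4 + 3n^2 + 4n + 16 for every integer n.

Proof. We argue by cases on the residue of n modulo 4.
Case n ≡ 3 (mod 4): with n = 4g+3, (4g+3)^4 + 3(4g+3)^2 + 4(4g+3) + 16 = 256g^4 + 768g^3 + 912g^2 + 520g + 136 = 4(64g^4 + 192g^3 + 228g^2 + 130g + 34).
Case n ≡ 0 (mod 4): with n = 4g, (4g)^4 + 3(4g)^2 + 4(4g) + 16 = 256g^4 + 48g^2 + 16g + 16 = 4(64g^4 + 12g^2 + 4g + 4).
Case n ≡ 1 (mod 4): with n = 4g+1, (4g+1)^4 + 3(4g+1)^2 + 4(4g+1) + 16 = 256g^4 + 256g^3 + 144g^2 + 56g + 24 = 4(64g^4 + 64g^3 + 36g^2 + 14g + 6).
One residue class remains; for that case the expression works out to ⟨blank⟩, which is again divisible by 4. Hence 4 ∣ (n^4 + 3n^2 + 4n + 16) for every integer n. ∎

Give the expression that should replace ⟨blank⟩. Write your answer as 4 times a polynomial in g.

Only n ≡ 2 (mod 4) is unaccounted for. Put n = 4g+2:
(4g+2)^4 + 3(4g+2)^2 + 4(4g+2) + 16 expands to 256g^4 + 512g^3 + 432g^2 + 192g + 52,
and factoring out 4 leaves 4(64g^4 + 128g^3 + 108g^2 + 48g + 13).

4(64g^4 + 128g^3 + 108g^2 + 48g + 13)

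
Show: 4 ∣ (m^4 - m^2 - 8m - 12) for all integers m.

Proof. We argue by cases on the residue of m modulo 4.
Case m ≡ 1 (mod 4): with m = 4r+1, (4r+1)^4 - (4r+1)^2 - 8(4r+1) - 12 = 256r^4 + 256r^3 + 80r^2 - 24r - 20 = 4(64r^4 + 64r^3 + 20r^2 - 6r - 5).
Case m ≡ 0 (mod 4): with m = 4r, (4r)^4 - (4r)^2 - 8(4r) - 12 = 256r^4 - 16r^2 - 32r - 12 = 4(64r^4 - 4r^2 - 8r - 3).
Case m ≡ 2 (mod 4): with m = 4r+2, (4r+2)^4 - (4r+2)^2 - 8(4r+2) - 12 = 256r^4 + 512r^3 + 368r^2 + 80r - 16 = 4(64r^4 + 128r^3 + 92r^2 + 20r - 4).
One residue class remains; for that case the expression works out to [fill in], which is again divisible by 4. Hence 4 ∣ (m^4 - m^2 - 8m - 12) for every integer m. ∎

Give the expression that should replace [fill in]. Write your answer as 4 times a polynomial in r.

4(64r^4 + 192r^3 + 212r^2 + 94r + 9)

Only m ≡ 3 (mod 4) is unaccounted for. Put m = 4r+3:
(4r+3)^4 - (4r+3)^2 - 8(4r+3) - 12 expands to 256r^4 + 768r^3 + 848r^2 + 376r + 36,
and factoring out 4 leaves 4(64r^4 + 192r^3 + 212r^2 + 94r + 9).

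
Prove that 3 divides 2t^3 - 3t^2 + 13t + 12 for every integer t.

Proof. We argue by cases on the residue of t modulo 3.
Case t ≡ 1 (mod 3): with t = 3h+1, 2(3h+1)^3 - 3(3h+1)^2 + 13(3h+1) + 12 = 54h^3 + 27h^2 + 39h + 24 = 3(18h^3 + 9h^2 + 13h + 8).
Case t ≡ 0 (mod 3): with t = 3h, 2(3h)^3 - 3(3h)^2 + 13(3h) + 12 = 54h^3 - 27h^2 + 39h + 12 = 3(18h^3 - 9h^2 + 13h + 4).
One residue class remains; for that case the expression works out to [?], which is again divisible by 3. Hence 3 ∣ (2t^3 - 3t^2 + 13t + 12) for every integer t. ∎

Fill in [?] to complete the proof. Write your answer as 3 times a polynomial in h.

The residues treated are {1, 0}, so the missing case is t ≡ 2 (mod 3); write t = 3h+2.
Then 2(3h+2)^3 - 3(3h+2)^2 + 13(3h+2) + 12 = 54h^3 + 81h^2 + 75h + 42 = 3(18h^3 + 27h^2 + 25h + 14).

3(18h^3 + 27h^2 + 25h + 14)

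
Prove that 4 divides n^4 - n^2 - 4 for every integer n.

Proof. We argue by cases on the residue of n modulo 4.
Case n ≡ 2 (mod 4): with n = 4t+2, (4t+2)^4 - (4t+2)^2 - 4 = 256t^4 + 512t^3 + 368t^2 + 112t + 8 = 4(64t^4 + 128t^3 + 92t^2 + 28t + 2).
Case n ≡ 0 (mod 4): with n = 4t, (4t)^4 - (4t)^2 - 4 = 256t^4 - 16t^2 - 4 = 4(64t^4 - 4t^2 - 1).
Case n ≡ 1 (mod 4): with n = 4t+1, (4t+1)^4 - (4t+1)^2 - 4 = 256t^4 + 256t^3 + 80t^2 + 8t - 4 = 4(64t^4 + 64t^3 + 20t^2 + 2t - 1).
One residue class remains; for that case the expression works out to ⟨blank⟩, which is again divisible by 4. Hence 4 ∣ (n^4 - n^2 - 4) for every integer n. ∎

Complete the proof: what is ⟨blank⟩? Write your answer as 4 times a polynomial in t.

Only n ≡ 3 (mod 4) is unaccounted for. Put n = 4t+3:
(4t+3)^4 - (4t+3)^2 - 4 expands to 256t^4 + 768t^3 + 848t^2 + 408t + 68,
and factoring out 4 leaves 4(64t^4 + 192t^3 + 212t^2 + 102t + 17).

4(64t^4 + 192t^3 + 212t^2 + 102t + 17)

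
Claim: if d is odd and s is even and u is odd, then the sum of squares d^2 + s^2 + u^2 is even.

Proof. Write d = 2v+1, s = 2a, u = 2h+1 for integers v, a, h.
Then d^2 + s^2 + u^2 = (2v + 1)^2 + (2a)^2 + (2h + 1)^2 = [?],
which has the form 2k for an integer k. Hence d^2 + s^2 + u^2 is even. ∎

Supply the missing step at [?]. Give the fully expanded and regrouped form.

2(2a^2 + 2h^2 + 2h + 2v^2 + 2v + 1)

Expanding: (2v + 1)^2 + (2a)^2 + (2h + 1)^2 = 4a^2 + 4h^2 + 4h + 4v^2 + 4v + 2.
Every term is even; pulling out the factor of 2 gives 2(2a^2 + 2h^2 + 2h + 2v^2 + 2v + 1).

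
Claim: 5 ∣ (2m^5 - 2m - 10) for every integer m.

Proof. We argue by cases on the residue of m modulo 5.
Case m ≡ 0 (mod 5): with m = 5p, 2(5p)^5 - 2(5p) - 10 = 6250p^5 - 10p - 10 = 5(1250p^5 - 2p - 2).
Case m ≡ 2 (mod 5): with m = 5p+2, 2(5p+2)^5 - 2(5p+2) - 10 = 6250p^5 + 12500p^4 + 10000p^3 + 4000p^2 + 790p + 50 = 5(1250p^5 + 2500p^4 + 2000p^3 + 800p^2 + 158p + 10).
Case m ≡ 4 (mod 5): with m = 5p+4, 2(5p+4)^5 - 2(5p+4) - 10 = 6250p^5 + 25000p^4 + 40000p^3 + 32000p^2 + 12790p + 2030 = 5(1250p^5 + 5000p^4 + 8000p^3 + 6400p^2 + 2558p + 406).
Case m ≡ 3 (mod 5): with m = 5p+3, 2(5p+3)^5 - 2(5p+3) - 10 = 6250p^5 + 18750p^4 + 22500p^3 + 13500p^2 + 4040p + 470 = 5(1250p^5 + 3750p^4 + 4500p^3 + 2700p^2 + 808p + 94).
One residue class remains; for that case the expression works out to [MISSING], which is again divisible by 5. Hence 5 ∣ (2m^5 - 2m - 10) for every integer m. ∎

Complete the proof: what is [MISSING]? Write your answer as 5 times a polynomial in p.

5(1250p^5 + 1250p^4 + 500p^3 + 100p^2 + 8p - 2)

Only m ≡ 1 (mod 5) is unaccounted for. Put m = 5p+1:
2(5p+1)^5 - 2(5p+1) - 10 expands to 6250p^5 + 6250p^4 + 2500p^3 + 500p^2 + 40p - 10,
and factoring out 5 leaves 5(1250p^5 + 1250p^4 + 500p^3 + 100p^2 + 8p - 2).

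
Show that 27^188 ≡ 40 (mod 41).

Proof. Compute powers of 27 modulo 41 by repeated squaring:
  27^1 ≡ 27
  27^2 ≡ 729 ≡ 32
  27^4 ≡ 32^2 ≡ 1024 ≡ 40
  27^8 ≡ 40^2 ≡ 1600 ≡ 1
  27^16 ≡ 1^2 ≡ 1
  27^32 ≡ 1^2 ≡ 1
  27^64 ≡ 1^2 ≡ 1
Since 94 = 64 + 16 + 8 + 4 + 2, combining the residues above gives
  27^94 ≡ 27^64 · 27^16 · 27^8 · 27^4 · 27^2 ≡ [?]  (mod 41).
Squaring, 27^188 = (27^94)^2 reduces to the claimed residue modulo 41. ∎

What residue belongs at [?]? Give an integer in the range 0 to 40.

27^64 · 27^16 · 27^8 · 27^4 · 27^2 ≡ 1 · 1 · 1 · 40 · 32 = 1280.
1280 mod 41 = 9, so 27^94 ≡ 9 (mod 41).

9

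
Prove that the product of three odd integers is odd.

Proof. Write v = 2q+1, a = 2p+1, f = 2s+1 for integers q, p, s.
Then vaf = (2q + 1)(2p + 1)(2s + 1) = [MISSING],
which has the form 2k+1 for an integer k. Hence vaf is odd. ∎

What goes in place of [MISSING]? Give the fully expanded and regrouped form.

(2q + 1)(2p + 1)(2s + 1) = 8pqs + 4pq + 4ps + 2p + 4qs + 2q + 2s + 1
= 2(4pqs + 2pq + 2ps + p + 2qs + q + s) + 1.
Since 4pqs + 2pq + 2ps + p + 2qs + q + s is an integer, the product is of the form 2k+1 for an integer k.

2(4pqs + 2pq + 2ps + p + 2qs + q + s) + 1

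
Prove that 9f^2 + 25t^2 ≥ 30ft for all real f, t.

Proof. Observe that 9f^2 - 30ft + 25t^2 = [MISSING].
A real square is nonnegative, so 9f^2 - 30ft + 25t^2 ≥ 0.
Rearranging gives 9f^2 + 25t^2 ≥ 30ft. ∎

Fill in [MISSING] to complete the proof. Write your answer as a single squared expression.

9f^2 - 30ft + 25t^2 is a perfect-square trinomial: the outer terms are (3f)^2 and (5t)^2, and the cross term is -2·3f·5t.
So 9f^2 - 30ft + 25t^2 = (3f - 5t)^2 ≥ 0.

(3f - 5t)^2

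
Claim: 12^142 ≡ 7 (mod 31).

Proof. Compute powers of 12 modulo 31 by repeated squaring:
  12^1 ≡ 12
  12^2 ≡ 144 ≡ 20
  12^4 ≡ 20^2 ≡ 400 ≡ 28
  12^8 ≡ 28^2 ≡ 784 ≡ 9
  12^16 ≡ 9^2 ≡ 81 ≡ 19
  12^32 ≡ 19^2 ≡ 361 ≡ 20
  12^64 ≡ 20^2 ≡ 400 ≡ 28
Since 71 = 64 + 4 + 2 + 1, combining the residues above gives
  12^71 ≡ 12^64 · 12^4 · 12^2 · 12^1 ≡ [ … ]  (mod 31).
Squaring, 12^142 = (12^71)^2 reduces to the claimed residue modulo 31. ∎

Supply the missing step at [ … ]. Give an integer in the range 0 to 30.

Multiply the listed residues: 28 · 28 · 20 · 12 = 784 → 15680 → 188160.
Reducing modulo 31: 188160 = 6069·31 + 21, so 12^71 ≡ 21.

21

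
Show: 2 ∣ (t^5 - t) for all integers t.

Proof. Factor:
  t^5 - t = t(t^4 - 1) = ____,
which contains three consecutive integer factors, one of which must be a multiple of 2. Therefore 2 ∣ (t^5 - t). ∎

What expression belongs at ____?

t^4 - 1 = (t^2 - 1)(t^2 + 1), and t^2 - 1 = (t-1)(t+1).
So t(t^4 - 1) = (t - 1)t(t + 1)(t^2 + 1).

(t - 1)t(t + 1)(t^2 + 1)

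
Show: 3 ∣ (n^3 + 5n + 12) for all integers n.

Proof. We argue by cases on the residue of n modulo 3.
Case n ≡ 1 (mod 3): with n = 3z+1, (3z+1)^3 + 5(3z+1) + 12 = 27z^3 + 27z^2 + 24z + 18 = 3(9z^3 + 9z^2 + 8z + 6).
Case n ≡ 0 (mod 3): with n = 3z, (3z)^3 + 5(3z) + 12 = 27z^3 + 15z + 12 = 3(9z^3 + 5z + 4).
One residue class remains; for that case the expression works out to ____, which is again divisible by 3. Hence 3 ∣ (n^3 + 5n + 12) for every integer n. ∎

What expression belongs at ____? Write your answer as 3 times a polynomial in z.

Only n ≡ 2 (mod 3) is unaccounted for. Put n = 3z+2:
(3z+2)^3 + 5(3z+2) + 12 expands to 27z^3 + 54z^2 + 51z + 30,
and factoring out 3 leaves 3(9z^3 + 18z^2 + 17z + 10).

3(9z^3 + 18z^2 + 17z + 10)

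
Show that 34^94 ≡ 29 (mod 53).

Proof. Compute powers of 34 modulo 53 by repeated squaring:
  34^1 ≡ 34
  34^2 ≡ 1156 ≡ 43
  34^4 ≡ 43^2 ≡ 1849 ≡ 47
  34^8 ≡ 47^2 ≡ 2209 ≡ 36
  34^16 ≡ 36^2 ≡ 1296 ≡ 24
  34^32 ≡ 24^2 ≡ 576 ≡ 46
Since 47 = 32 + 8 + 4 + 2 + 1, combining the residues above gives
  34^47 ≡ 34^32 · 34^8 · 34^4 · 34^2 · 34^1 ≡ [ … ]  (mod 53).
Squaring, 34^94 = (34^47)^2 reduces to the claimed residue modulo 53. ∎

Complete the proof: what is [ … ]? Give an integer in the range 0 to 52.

Multiply the listed residues: 46 · 36 · 47 · 43 · 34 = 1656 → 77832 → 3346776 → 113790384.
Reducing modulo 53: 113790384 = 2146988·53 + 20, so 34^47 ≡ 20.

20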